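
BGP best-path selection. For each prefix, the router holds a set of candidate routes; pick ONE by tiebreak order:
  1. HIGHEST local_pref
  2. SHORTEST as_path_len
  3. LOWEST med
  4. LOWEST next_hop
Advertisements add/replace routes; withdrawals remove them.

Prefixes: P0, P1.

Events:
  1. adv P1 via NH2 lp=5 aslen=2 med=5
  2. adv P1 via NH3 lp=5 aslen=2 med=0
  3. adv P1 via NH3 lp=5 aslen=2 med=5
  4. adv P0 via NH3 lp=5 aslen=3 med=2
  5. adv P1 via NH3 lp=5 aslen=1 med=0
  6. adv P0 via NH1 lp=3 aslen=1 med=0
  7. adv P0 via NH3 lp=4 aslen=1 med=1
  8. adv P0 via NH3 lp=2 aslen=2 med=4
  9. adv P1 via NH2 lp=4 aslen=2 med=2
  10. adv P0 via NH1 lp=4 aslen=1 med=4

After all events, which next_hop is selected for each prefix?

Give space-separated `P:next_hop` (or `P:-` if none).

Op 1: best P0=- P1=NH2
Op 2: best P0=- P1=NH3
Op 3: best P0=- P1=NH2
Op 4: best P0=NH3 P1=NH2
Op 5: best P0=NH3 P1=NH3
Op 6: best P0=NH3 P1=NH3
Op 7: best P0=NH3 P1=NH3
Op 8: best P0=NH1 P1=NH3
Op 9: best P0=NH1 P1=NH3
Op 10: best P0=NH1 P1=NH3

Answer: P0:NH1 P1:NH3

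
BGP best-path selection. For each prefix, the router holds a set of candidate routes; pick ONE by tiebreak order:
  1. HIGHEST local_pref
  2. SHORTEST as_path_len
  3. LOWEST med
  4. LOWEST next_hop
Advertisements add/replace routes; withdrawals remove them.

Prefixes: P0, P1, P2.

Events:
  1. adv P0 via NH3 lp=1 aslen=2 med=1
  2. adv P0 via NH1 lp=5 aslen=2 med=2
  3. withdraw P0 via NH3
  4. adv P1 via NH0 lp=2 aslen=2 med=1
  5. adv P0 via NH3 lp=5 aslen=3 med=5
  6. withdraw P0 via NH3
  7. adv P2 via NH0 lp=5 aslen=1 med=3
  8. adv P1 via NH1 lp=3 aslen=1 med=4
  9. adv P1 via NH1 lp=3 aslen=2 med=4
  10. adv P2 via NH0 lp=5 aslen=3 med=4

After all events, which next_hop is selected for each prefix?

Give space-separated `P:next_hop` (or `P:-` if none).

Op 1: best P0=NH3 P1=- P2=-
Op 2: best P0=NH1 P1=- P2=-
Op 3: best P0=NH1 P1=- P2=-
Op 4: best P0=NH1 P1=NH0 P2=-
Op 5: best P0=NH1 P1=NH0 P2=-
Op 6: best P0=NH1 P1=NH0 P2=-
Op 7: best P0=NH1 P1=NH0 P2=NH0
Op 8: best P0=NH1 P1=NH1 P2=NH0
Op 9: best P0=NH1 P1=NH1 P2=NH0
Op 10: best P0=NH1 P1=NH1 P2=NH0

Answer: P0:NH1 P1:NH1 P2:NH0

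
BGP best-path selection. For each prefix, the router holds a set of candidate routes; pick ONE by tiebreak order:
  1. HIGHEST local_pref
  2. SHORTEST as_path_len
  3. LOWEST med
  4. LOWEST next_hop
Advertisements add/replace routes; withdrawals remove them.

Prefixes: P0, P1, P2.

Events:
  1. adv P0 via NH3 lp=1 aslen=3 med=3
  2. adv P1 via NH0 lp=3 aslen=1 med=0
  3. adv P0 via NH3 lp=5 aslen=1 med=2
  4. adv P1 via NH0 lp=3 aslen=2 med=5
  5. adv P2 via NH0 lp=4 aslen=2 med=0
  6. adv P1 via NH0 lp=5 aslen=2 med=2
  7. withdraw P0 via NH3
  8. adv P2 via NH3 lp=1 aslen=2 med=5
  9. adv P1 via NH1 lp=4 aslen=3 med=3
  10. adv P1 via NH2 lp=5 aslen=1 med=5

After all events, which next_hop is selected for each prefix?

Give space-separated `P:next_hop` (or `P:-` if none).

Op 1: best P0=NH3 P1=- P2=-
Op 2: best P0=NH3 P1=NH0 P2=-
Op 3: best P0=NH3 P1=NH0 P2=-
Op 4: best P0=NH3 P1=NH0 P2=-
Op 5: best P0=NH3 P1=NH0 P2=NH0
Op 6: best P0=NH3 P1=NH0 P2=NH0
Op 7: best P0=- P1=NH0 P2=NH0
Op 8: best P0=- P1=NH0 P2=NH0
Op 9: best P0=- P1=NH0 P2=NH0
Op 10: best P0=- P1=NH2 P2=NH0

Answer: P0:- P1:NH2 P2:NH0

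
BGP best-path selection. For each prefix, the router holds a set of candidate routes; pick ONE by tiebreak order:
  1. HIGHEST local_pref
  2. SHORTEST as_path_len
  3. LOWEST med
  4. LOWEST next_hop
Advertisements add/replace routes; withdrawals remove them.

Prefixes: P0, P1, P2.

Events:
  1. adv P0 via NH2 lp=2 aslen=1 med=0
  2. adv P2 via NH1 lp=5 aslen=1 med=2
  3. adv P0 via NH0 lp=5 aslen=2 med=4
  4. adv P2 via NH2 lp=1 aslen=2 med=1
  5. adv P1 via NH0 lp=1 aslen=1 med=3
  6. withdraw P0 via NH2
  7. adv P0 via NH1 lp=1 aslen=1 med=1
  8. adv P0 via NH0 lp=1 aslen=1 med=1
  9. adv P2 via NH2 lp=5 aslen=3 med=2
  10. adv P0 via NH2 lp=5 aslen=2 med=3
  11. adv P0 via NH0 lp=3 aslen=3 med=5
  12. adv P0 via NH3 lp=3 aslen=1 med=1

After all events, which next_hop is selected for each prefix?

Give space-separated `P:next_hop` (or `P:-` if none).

Answer: P0:NH2 P1:NH0 P2:NH1

Derivation:
Op 1: best P0=NH2 P1=- P2=-
Op 2: best P0=NH2 P1=- P2=NH1
Op 3: best P0=NH0 P1=- P2=NH1
Op 4: best P0=NH0 P1=- P2=NH1
Op 5: best P0=NH0 P1=NH0 P2=NH1
Op 6: best P0=NH0 P1=NH0 P2=NH1
Op 7: best P0=NH0 P1=NH0 P2=NH1
Op 8: best P0=NH0 P1=NH0 P2=NH1
Op 9: best P0=NH0 P1=NH0 P2=NH1
Op 10: best P0=NH2 P1=NH0 P2=NH1
Op 11: best P0=NH2 P1=NH0 P2=NH1
Op 12: best P0=NH2 P1=NH0 P2=NH1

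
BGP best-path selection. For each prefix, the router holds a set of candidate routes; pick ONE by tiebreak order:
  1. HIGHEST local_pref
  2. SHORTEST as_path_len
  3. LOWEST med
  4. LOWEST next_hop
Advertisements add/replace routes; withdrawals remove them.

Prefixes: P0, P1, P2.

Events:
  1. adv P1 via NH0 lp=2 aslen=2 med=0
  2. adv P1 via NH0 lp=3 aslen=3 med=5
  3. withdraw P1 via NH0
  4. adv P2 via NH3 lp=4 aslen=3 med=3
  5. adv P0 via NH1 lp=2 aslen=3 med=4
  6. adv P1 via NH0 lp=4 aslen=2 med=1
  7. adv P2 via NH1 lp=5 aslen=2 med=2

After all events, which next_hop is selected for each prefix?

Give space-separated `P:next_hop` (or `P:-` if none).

Op 1: best P0=- P1=NH0 P2=-
Op 2: best P0=- P1=NH0 P2=-
Op 3: best P0=- P1=- P2=-
Op 4: best P0=- P1=- P2=NH3
Op 5: best P0=NH1 P1=- P2=NH3
Op 6: best P0=NH1 P1=NH0 P2=NH3
Op 7: best P0=NH1 P1=NH0 P2=NH1

Answer: P0:NH1 P1:NH0 P2:NH1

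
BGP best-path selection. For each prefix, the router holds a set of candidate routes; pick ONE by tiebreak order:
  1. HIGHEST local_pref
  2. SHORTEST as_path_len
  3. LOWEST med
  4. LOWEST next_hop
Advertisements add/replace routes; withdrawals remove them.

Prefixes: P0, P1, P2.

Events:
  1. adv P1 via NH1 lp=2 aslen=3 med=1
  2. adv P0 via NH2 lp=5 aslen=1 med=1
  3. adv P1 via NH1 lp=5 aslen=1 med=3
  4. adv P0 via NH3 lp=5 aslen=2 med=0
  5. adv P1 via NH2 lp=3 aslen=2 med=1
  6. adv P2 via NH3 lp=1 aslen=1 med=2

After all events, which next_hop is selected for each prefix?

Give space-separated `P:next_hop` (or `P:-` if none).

Op 1: best P0=- P1=NH1 P2=-
Op 2: best P0=NH2 P1=NH1 P2=-
Op 3: best P0=NH2 P1=NH1 P2=-
Op 4: best P0=NH2 P1=NH1 P2=-
Op 5: best P0=NH2 P1=NH1 P2=-
Op 6: best P0=NH2 P1=NH1 P2=NH3

Answer: P0:NH2 P1:NH1 P2:NH3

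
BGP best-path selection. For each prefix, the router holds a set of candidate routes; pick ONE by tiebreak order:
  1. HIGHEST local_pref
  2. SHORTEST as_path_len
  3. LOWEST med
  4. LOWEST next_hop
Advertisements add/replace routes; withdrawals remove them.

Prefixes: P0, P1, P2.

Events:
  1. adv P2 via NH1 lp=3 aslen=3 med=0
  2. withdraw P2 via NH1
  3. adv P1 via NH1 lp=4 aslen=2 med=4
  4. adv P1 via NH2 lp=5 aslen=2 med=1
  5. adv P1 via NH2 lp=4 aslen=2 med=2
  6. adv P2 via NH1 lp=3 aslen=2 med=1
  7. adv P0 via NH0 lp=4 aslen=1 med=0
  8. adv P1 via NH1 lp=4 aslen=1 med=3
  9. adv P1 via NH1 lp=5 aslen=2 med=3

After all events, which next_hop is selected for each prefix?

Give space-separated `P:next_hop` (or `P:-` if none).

Op 1: best P0=- P1=- P2=NH1
Op 2: best P0=- P1=- P2=-
Op 3: best P0=- P1=NH1 P2=-
Op 4: best P0=- P1=NH2 P2=-
Op 5: best P0=- P1=NH2 P2=-
Op 6: best P0=- P1=NH2 P2=NH1
Op 7: best P0=NH0 P1=NH2 P2=NH1
Op 8: best P0=NH0 P1=NH1 P2=NH1
Op 9: best P0=NH0 P1=NH1 P2=NH1

Answer: P0:NH0 P1:NH1 P2:NH1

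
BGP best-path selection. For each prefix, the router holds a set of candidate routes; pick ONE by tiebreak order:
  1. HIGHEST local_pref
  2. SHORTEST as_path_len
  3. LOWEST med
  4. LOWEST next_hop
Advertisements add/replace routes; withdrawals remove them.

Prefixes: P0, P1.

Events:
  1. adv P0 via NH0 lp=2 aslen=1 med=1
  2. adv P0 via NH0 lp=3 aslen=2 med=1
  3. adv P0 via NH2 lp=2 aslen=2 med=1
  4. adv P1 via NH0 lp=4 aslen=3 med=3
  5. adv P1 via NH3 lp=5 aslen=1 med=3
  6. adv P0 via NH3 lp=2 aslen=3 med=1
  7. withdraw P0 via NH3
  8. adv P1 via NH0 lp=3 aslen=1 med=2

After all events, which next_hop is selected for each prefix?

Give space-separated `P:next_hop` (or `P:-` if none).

Answer: P0:NH0 P1:NH3

Derivation:
Op 1: best P0=NH0 P1=-
Op 2: best P0=NH0 P1=-
Op 3: best P0=NH0 P1=-
Op 4: best P0=NH0 P1=NH0
Op 5: best P0=NH0 P1=NH3
Op 6: best P0=NH0 P1=NH3
Op 7: best P0=NH0 P1=NH3
Op 8: best P0=NH0 P1=NH3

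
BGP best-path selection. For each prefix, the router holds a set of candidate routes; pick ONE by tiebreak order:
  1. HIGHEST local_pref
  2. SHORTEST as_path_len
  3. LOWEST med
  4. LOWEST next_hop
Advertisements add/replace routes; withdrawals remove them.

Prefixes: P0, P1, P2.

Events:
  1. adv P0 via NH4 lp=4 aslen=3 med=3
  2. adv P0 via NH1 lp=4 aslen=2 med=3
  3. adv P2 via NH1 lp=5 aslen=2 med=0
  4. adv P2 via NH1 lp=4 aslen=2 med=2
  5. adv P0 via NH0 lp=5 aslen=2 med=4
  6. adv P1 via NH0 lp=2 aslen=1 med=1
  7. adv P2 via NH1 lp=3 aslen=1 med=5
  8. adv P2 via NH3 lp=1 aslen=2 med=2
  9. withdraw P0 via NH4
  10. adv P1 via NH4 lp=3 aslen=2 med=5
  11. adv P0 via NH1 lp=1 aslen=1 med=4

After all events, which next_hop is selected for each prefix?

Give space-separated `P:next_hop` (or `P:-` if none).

Op 1: best P0=NH4 P1=- P2=-
Op 2: best P0=NH1 P1=- P2=-
Op 3: best P0=NH1 P1=- P2=NH1
Op 4: best P0=NH1 P1=- P2=NH1
Op 5: best P0=NH0 P1=- P2=NH1
Op 6: best P0=NH0 P1=NH0 P2=NH1
Op 7: best P0=NH0 P1=NH0 P2=NH1
Op 8: best P0=NH0 P1=NH0 P2=NH1
Op 9: best P0=NH0 P1=NH0 P2=NH1
Op 10: best P0=NH0 P1=NH4 P2=NH1
Op 11: best P0=NH0 P1=NH4 P2=NH1

Answer: P0:NH0 P1:NH4 P2:NH1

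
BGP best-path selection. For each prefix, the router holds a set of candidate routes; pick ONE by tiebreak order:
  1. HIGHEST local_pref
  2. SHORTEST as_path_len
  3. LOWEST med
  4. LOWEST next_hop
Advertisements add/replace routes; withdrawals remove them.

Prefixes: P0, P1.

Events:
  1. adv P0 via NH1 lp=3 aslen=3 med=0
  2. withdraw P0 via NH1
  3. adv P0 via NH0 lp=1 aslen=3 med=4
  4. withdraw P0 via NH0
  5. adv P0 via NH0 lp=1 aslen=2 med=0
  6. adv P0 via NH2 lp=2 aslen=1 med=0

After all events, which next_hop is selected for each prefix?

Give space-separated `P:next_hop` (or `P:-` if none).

Answer: P0:NH2 P1:-

Derivation:
Op 1: best P0=NH1 P1=-
Op 2: best P0=- P1=-
Op 3: best P0=NH0 P1=-
Op 4: best P0=- P1=-
Op 5: best P0=NH0 P1=-
Op 6: best P0=NH2 P1=-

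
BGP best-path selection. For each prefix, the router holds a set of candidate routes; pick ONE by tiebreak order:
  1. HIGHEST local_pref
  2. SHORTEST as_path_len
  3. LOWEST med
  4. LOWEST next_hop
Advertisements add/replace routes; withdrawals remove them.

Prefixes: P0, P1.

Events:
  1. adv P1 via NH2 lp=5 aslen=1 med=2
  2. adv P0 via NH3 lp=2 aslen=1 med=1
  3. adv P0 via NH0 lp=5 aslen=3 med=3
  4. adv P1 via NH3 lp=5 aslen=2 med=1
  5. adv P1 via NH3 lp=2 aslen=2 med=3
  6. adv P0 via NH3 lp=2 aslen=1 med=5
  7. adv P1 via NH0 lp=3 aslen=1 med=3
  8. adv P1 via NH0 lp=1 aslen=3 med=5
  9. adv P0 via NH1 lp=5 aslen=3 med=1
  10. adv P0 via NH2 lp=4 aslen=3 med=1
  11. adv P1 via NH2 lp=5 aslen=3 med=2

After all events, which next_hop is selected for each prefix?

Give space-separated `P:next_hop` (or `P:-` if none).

Op 1: best P0=- P1=NH2
Op 2: best P0=NH3 P1=NH2
Op 3: best P0=NH0 P1=NH2
Op 4: best P0=NH0 P1=NH2
Op 5: best P0=NH0 P1=NH2
Op 6: best P0=NH0 P1=NH2
Op 7: best P0=NH0 P1=NH2
Op 8: best P0=NH0 P1=NH2
Op 9: best P0=NH1 P1=NH2
Op 10: best P0=NH1 P1=NH2
Op 11: best P0=NH1 P1=NH2

Answer: P0:NH1 P1:NH2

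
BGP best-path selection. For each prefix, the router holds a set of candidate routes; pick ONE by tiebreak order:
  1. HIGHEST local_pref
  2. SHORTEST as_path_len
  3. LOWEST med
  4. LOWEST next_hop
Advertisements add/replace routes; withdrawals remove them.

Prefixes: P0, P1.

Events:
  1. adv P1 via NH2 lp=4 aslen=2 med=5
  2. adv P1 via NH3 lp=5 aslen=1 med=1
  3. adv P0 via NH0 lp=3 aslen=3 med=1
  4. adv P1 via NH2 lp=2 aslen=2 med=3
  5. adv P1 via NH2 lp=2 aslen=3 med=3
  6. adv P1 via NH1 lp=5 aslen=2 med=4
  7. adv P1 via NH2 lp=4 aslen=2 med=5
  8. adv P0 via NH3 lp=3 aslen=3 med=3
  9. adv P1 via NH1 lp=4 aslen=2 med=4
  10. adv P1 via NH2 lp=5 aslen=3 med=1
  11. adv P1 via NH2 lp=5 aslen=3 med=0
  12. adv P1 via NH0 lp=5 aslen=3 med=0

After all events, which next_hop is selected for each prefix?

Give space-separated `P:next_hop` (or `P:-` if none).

Answer: P0:NH0 P1:NH3

Derivation:
Op 1: best P0=- P1=NH2
Op 2: best P0=- P1=NH3
Op 3: best P0=NH0 P1=NH3
Op 4: best P0=NH0 P1=NH3
Op 5: best P0=NH0 P1=NH3
Op 6: best P0=NH0 P1=NH3
Op 7: best P0=NH0 P1=NH3
Op 8: best P0=NH0 P1=NH3
Op 9: best P0=NH0 P1=NH3
Op 10: best P0=NH0 P1=NH3
Op 11: best P0=NH0 P1=NH3
Op 12: best P0=NH0 P1=NH3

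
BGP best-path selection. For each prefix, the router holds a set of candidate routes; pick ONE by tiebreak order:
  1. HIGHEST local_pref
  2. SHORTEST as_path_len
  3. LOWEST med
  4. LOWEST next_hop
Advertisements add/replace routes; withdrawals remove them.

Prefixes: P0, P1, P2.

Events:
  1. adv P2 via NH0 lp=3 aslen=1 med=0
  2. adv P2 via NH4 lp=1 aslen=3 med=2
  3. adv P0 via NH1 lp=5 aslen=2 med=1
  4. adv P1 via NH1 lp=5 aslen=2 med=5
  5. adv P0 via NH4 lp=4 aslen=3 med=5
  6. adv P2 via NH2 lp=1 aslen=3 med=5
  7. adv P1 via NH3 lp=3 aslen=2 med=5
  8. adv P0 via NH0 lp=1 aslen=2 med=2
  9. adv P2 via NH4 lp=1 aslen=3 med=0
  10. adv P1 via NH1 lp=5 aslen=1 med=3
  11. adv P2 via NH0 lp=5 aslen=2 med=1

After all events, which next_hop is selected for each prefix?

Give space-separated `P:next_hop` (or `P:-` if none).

Op 1: best P0=- P1=- P2=NH0
Op 2: best P0=- P1=- P2=NH0
Op 3: best P0=NH1 P1=- P2=NH0
Op 4: best P0=NH1 P1=NH1 P2=NH0
Op 5: best P0=NH1 P1=NH1 P2=NH0
Op 6: best P0=NH1 P1=NH1 P2=NH0
Op 7: best P0=NH1 P1=NH1 P2=NH0
Op 8: best P0=NH1 P1=NH1 P2=NH0
Op 9: best P0=NH1 P1=NH1 P2=NH0
Op 10: best P0=NH1 P1=NH1 P2=NH0
Op 11: best P0=NH1 P1=NH1 P2=NH0

Answer: P0:NH1 P1:NH1 P2:NH0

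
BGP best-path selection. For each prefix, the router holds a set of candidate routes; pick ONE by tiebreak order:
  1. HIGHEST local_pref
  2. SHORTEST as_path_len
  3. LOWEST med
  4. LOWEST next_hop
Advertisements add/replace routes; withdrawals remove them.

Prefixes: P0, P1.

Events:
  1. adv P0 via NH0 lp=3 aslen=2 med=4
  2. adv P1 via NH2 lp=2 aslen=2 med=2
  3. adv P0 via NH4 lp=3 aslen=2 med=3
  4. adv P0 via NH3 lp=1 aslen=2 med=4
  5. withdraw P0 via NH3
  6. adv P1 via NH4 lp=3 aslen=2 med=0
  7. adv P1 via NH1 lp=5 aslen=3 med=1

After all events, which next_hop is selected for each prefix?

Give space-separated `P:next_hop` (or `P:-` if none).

Answer: P0:NH4 P1:NH1

Derivation:
Op 1: best P0=NH0 P1=-
Op 2: best P0=NH0 P1=NH2
Op 3: best P0=NH4 P1=NH2
Op 4: best P0=NH4 P1=NH2
Op 5: best P0=NH4 P1=NH2
Op 6: best P0=NH4 P1=NH4
Op 7: best P0=NH4 P1=NH1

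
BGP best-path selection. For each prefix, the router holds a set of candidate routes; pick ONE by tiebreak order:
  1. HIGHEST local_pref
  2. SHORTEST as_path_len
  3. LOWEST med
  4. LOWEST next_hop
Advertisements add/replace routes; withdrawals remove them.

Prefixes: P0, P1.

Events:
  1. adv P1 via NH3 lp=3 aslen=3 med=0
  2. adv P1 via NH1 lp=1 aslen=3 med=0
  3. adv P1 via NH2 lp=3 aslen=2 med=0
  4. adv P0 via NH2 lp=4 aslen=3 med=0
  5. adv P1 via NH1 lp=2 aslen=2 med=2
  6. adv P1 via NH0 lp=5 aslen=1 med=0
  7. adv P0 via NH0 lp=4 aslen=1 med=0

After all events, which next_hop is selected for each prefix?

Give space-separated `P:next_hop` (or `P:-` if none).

Op 1: best P0=- P1=NH3
Op 2: best P0=- P1=NH3
Op 3: best P0=- P1=NH2
Op 4: best P0=NH2 P1=NH2
Op 5: best P0=NH2 P1=NH2
Op 6: best P0=NH2 P1=NH0
Op 7: best P0=NH0 P1=NH0

Answer: P0:NH0 P1:NH0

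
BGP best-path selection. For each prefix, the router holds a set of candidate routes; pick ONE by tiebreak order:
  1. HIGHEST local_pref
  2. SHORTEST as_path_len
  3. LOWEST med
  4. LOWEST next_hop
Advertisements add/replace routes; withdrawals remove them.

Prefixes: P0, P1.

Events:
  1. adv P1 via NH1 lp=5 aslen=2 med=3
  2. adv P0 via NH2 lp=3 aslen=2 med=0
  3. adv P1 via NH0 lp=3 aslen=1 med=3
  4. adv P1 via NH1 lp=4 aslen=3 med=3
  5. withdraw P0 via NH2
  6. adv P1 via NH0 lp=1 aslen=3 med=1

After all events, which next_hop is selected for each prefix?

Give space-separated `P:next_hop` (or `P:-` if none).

Op 1: best P0=- P1=NH1
Op 2: best P0=NH2 P1=NH1
Op 3: best P0=NH2 P1=NH1
Op 4: best P0=NH2 P1=NH1
Op 5: best P0=- P1=NH1
Op 6: best P0=- P1=NH1

Answer: P0:- P1:NH1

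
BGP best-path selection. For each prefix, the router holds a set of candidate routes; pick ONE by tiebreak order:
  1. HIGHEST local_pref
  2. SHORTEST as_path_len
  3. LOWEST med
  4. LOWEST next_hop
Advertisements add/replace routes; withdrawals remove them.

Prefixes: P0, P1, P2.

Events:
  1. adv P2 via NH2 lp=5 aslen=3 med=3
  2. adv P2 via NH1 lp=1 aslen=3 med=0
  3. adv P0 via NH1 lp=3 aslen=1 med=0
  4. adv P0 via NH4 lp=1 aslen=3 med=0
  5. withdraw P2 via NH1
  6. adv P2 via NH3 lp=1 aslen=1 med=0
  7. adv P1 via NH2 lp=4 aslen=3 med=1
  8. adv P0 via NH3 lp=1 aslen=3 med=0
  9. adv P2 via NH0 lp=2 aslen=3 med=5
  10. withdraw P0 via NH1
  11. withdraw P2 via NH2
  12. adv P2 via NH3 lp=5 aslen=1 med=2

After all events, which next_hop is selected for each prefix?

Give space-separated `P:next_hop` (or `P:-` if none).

Answer: P0:NH3 P1:NH2 P2:NH3

Derivation:
Op 1: best P0=- P1=- P2=NH2
Op 2: best P0=- P1=- P2=NH2
Op 3: best P0=NH1 P1=- P2=NH2
Op 4: best P0=NH1 P1=- P2=NH2
Op 5: best P0=NH1 P1=- P2=NH2
Op 6: best P0=NH1 P1=- P2=NH2
Op 7: best P0=NH1 P1=NH2 P2=NH2
Op 8: best P0=NH1 P1=NH2 P2=NH2
Op 9: best P0=NH1 P1=NH2 P2=NH2
Op 10: best P0=NH3 P1=NH2 P2=NH2
Op 11: best P0=NH3 P1=NH2 P2=NH0
Op 12: best P0=NH3 P1=NH2 P2=NH3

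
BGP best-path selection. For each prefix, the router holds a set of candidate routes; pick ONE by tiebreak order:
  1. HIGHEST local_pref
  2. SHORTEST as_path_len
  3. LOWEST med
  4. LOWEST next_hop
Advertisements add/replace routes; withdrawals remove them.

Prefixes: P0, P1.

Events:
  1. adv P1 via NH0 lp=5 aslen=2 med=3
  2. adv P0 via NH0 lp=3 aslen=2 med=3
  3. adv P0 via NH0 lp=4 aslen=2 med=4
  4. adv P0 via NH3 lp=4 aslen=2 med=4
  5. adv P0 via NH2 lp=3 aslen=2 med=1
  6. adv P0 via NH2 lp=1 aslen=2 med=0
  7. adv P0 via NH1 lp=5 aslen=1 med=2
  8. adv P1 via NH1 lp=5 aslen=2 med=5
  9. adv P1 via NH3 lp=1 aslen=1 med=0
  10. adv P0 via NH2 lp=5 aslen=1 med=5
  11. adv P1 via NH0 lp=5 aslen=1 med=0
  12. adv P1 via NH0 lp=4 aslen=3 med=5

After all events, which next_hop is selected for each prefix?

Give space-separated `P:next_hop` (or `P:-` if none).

Op 1: best P0=- P1=NH0
Op 2: best P0=NH0 P1=NH0
Op 3: best P0=NH0 P1=NH0
Op 4: best P0=NH0 P1=NH0
Op 5: best P0=NH0 P1=NH0
Op 6: best P0=NH0 P1=NH0
Op 7: best P0=NH1 P1=NH0
Op 8: best P0=NH1 P1=NH0
Op 9: best P0=NH1 P1=NH0
Op 10: best P0=NH1 P1=NH0
Op 11: best P0=NH1 P1=NH0
Op 12: best P0=NH1 P1=NH1

Answer: P0:NH1 P1:NH1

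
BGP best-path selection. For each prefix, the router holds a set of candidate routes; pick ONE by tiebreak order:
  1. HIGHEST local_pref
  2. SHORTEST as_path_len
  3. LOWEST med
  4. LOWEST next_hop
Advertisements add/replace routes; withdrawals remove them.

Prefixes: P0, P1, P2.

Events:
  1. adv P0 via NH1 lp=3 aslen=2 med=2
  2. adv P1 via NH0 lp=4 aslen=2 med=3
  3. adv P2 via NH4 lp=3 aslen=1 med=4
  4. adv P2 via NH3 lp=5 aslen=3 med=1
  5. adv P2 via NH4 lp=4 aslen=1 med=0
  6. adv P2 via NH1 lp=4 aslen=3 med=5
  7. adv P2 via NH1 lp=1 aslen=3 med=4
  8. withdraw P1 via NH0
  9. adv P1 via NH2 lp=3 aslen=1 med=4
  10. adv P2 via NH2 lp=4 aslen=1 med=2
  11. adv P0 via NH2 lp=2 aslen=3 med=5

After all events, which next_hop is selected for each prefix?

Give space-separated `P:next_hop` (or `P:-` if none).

Op 1: best P0=NH1 P1=- P2=-
Op 2: best P0=NH1 P1=NH0 P2=-
Op 3: best P0=NH1 P1=NH0 P2=NH4
Op 4: best P0=NH1 P1=NH0 P2=NH3
Op 5: best P0=NH1 P1=NH0 P2=NH3
Op 6: best P0=NH1 P1=NH0 P2=NH3
Op 7: best P0=NH1 P1=NH0 P2=NH3
Op 8: best P0=NH1 P1=- P2=NH3
Op 9: best P0=NH1 P1=NH2 P2=NH3
Op 10: best P0=NH1 P1=NH2 P2=NH3
Op 11: best P0=NH1 P1=NH2 P2=NH3

Answer: P0:NH1 P1:NH2 P2:NH3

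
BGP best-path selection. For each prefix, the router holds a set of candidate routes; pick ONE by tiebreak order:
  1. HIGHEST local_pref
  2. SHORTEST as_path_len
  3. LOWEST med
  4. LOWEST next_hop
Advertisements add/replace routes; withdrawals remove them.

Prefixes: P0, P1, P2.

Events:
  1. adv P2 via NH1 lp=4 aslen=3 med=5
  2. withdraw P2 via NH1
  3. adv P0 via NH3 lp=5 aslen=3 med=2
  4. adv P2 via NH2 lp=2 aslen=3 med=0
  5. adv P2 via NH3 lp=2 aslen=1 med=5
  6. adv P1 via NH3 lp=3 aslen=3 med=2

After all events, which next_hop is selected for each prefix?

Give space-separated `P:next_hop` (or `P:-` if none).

Answer: P0:NH3 P1:NH3 P2:NH3

Derivation:
Op 1: best P0=- P1=- P2=NH1
Op 2: best P0=- P1=- P2=-
Op 3: best P0=NH3 P1=- P2=-
Op 4: best P0=NH3 P1=- P2=NH2
Op 5: best P0=NH3 P1=- P2=NH3
Op 6: best P0=NH3 P1=NH3 P2=NH3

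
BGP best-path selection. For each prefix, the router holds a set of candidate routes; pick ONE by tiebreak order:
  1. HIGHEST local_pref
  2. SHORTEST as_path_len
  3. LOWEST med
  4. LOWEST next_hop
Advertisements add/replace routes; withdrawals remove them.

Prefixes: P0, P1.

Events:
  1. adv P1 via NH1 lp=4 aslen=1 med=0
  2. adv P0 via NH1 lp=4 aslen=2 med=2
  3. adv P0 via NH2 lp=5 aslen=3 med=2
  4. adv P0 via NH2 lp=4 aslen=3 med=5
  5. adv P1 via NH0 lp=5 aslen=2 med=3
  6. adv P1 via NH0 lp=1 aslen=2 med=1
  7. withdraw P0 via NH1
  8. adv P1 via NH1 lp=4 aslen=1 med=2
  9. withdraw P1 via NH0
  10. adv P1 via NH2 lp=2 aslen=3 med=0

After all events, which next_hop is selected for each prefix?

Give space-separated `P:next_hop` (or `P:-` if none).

Op 1: best P0=- P1=NH1
Op 2: best P0=NH1 P1=NH1
Op 3: best P0=NH2 P1=NH1
Op 4: best P0=NH1 P1=NH1
Op 5: best P0=NH1 P1=NH0
Op 6: best P0=NH1 P1=NH1
Op 7: best P0=NH2 P1=NH1
Op 8: best P0=NH2 P1=NH1
Op 9: best P0=NH2 P1=NH1
Op 10: best P0=NH2 P1=NH1

Answer: P0:NH2 P1:NH1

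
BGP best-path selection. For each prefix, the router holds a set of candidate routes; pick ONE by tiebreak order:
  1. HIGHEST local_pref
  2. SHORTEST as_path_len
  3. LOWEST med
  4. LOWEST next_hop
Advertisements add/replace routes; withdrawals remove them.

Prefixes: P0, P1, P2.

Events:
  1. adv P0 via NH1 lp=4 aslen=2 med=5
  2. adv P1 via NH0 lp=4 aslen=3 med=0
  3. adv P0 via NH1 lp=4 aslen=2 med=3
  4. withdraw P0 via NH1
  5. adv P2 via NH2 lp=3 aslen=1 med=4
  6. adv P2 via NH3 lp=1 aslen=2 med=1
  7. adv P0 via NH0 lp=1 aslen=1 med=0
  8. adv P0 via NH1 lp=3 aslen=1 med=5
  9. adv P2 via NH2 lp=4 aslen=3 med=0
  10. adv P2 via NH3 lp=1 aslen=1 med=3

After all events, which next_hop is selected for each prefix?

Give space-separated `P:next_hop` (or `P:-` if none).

Answer: P0:NH1 P1:NH0 P2:NH2

Derivation:
Op 1: best P0=NH1 P1=- P2=-
Op 2: best P0=NH1 P1=NH0 P2=-
Op 3: best P0=NH1 P1=NH0 P2=-
Op 4: best P0=- P1=NH0 P2=-
Op 5: best P0=- P1=NH0 P2=NH2
Op 6: best P0=- P1=NH0 P2=NH2
Op 7: best P0=NH0 P1=NH0 P2=NH2
Op 8: best P0=NH1 P1=NH0 P2=NH2
Op 9: best P0=NH1 P1=NH0 P2=NH2
Op 10: best P0=NH1 P1=NH0 P2=NH2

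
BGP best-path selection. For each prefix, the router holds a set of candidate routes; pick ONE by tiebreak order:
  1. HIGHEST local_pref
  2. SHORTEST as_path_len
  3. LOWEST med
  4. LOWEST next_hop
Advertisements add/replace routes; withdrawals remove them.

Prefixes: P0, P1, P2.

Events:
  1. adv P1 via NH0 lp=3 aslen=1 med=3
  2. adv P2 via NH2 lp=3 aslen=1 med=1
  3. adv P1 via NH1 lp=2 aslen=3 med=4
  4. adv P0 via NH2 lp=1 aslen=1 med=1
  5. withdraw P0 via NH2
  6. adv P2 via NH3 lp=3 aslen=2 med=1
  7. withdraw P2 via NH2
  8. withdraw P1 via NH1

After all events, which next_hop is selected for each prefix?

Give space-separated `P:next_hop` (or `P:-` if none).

Op 1: best P0=- P1=NH0 P2=-
Op 2: best P0=- P1=NH0 P2=NH2
Op 3: best P0=- P1=NH0 P2=NH2
Op 4: best P0=NH2 P1=NH0 P2=NH2
Op 5: best P0=- P1=NH0 P2=NH2
Op 6: best P0=- P1=NH0 P2=NH2
Op 7: best P0=- P1=NH0 P2=NH3
Op 8: best P0=- P1=NH0 P2=NH3

Answer: P0:- P1:NH0 P2:NH3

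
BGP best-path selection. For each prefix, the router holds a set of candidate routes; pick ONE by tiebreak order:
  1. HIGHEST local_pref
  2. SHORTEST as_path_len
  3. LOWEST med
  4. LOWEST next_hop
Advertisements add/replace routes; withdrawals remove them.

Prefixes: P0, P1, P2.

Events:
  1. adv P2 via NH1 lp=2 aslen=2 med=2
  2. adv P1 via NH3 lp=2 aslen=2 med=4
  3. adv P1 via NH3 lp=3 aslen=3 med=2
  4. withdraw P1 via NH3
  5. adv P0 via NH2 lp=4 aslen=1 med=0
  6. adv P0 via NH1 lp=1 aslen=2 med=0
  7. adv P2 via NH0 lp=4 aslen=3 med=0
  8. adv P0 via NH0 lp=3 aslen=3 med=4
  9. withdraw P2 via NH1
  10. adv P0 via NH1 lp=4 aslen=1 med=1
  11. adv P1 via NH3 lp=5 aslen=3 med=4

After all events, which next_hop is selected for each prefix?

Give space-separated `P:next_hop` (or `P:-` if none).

Answer: P0:NH2 P1:NH3 P2:NH0

Derivation:
Op 1: best P0=- P1=- P2=NH1
Op 2: best P0=- P1=NH3 P2=NH1
Op 3: best P0=- P1=NH3 P2=NH1
Op 4: best P0=- P1=- P2=NH1
Op 5: best P0=NH2 P1=- P2=NH1
Op 6: best P0=NH2 P1=- P2=NH1
Op 7: best P0=NH2 P1=- P2=NH0
Op 8: best P0=NH2 P1=- P2=NH0
Op 9: best P0=NH2 P1=- P2=NH0
Op 10: best P0=NH2 P1=- P2=NH0
Op 11: best P0=NH2 P1=NH3 P2=NH0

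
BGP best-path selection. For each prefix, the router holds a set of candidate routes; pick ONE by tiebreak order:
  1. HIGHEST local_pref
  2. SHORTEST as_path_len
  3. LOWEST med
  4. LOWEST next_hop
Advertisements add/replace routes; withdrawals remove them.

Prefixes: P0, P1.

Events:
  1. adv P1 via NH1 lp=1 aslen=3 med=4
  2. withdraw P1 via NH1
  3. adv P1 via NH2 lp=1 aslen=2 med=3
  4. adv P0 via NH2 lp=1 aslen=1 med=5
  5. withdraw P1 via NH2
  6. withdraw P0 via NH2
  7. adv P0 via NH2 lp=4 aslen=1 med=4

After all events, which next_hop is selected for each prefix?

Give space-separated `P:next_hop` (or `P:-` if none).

Answer: P0:NH2 P1:-

Derivation:
Op 1: best P0=- P1=NH1
Op 2: best P0=- P1=-
Op 3: best P0=- P1=NH2
Op 4: best P0=NH2 P1=NH2
Op 5: best P0=NH2 P1=-
Op 6: best P0=- P1=-
Op 7: best P0=NH2 P1=-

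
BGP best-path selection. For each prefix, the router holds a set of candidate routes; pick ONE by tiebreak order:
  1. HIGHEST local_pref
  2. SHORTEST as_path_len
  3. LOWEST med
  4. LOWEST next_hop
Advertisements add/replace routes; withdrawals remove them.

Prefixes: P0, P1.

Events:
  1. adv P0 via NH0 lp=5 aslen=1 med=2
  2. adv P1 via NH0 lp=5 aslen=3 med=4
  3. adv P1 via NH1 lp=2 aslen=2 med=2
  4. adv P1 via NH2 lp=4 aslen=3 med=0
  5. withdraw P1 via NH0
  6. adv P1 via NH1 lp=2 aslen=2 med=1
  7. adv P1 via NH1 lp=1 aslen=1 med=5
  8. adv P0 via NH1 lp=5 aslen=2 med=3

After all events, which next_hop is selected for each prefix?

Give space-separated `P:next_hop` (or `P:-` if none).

Op 1: best P0=NH0 P1=-
Op 2: best P0=NH0 P1=NH0
Op 3: best P0=NH0 P1=NH0
Op 4: best P0=NH0 P1=NH0
Op 5: best P0=NH0 P1=NH2
Op 6: best P0=NH0 P1=NH2
Op 7: best P0=NH0 P1=NH2
Op 8: best P0=NH0 P1=NH2

Answer: P0:NH0 P1:NH2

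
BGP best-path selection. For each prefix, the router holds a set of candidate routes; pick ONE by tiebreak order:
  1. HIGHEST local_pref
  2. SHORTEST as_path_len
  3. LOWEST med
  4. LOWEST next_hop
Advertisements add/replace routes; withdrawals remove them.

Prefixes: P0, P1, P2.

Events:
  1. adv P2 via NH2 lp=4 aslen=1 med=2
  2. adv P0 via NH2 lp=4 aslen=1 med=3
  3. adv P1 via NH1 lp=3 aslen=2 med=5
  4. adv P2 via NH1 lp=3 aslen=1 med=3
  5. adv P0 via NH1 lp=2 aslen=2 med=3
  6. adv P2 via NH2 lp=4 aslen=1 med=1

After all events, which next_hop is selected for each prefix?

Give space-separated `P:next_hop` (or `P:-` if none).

Op 1: best P0=- P1=- P2=NH2
Op 2: best P0=NH2 P1=- P2=NH2
Op 3: best P0=NH2 P1=NH1 P2=NH2
Op 4: best P0=NH2 P1=NH1 P2=NH2
Op 5: best P0=NH2 P1=NH1 P2=NH2
Op 6: best P0=NH2 P1=NH1 P2=NH2

Answer: P0:NH2 P1:NH1 P2:NH2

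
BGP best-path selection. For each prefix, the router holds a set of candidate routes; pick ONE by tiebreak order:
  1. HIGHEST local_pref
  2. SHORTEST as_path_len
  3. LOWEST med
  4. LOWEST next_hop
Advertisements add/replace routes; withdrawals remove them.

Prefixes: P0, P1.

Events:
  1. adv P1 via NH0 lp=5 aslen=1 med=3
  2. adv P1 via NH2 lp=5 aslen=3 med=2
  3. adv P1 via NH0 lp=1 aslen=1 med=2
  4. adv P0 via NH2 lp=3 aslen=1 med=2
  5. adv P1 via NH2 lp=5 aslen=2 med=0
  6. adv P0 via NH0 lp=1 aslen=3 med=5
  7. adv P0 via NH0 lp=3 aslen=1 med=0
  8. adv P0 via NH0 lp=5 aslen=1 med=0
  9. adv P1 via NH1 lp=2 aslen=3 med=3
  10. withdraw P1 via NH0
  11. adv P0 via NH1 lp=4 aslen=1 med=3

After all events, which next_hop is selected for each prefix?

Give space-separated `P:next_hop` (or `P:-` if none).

Answer: P0:NH0 P1:NH2

Derivation:
Op 1: best P0=- P1=NH0
Op 2: best P0=- P1=NH0
Op 3: best P0=- P1=NH2
Op 4: best P0=NH2 P1=NH2
Op 5: best P0=NH2 P1=NH2
Op 6: best P0=NH2 P1=NH2
Op 7: best P0=NH0 P1=NH2
Op 8: best P0=NH0 P1=NH2
Op 9: best P0=NH0 P1=NH2
Op 10: best P0=NH0 P1=NH2
Op 11: best P0=NH0 P1=NH2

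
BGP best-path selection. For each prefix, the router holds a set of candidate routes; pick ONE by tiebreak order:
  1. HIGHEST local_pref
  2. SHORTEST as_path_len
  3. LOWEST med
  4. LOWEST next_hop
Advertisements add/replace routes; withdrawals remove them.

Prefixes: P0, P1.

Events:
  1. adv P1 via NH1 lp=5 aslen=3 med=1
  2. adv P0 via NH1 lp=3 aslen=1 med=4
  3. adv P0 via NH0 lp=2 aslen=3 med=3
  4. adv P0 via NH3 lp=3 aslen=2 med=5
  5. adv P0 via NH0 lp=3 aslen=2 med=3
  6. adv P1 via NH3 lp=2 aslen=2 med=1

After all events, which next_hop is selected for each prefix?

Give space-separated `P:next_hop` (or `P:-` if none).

Op 1: best P0=- P1=NH1
Op 2: best P0=NH1 P1=NH1
Op 3: best P0=NH1 P1=NH1
Op 4: best P0=NH1 P1=NH1
Op 5: best P0=NH1 P1=NH1
Op 6: best P0=NH1 P1=NH1

Answer: P0:NH1 P1:NH1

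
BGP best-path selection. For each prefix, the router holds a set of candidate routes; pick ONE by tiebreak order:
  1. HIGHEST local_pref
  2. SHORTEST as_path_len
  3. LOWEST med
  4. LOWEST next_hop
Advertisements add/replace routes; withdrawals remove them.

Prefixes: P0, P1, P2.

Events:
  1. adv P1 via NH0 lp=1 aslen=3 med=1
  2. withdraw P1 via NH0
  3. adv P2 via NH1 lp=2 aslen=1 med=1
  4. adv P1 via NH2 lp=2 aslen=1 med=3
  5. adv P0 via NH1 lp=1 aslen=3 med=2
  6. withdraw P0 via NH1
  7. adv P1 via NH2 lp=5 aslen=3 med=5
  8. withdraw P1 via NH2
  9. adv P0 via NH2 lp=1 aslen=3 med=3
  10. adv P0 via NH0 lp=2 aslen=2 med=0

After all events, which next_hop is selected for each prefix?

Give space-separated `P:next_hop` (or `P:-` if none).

Op 1: best P0=- P1=NH0 P2=-
Op 2: best P0=- P1=- P2=-
Op 3: best P0=- P1=- P2=NH1
Op 4: best P0=- P1=NH2 P2=NH1
Op 5: best P0=NH1 P1=NH2 P2=NH1
Op 6: best P0=- P1=NH2 P2=NH1
Op 7: best P0=- P1=NH2 P2=NH1
Op 8: best P0=- P1=- P2=NH1
Op 9: best P0=NH2 P1=- P2=NH1
Op 10: best P0=NH0 P1=- P2=NH1

Answer: P0:NH0 P1:- P2:NH1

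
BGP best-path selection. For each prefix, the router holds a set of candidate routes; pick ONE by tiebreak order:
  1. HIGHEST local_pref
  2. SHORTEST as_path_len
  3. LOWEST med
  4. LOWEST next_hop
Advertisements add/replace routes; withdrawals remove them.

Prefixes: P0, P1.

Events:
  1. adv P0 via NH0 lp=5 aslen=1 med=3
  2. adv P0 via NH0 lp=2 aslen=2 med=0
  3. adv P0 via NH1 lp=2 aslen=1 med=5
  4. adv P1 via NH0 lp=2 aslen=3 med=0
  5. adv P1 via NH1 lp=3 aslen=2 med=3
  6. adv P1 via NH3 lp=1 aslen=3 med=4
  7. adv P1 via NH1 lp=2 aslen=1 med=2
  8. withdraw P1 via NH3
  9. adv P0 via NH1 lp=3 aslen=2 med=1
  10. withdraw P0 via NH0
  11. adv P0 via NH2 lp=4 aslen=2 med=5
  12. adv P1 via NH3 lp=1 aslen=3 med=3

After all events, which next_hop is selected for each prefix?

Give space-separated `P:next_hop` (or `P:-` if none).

Op 1: best P0=NH0 P1=-
Op 2: best P0=NH0 P1=-
Op 3: best P0=NH1 P1=-
Op 4: best P0=NH1 P1=NH0
Op 5: best P0=NH1 P1=NH1
Op 6: best P0=NH1 P1=NH1
Op 7: best P0=NH1 P1=NH1
Op 8: best P0=NH1 P1=NH1
Op 9: best P0=NH1 P1=NH1
Op 10: best P0=NH1 P1=NH1
Op 11: best P0=NH2 P1=NH1
Op 12: best P0=NH2 P1=NH1

Answer: P0:NH2 P1:NH1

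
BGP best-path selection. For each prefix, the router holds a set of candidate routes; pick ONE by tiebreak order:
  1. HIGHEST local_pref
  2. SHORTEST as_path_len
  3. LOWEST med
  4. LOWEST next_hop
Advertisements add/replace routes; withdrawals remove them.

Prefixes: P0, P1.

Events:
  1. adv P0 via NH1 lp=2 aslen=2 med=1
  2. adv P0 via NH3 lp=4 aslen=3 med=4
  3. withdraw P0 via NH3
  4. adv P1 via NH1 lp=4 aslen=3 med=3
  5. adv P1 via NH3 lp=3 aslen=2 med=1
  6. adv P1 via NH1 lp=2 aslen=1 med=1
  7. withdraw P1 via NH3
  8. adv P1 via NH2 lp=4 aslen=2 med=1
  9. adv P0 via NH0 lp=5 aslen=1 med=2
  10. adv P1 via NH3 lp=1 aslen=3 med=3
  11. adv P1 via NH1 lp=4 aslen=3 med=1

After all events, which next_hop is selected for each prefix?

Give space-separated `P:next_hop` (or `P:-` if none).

Answer: P0:NH0 P1:NH2

Derivation:
Op 1: best P0=NH1 P1=-
Op 2: best P0=NH3 P1=-
Op 3: best P0=NH1 P1=-
Op 4: best P0=NH1 P1=NH1
Op 5: best P0=NH1 P1=NH1
Op 6: best P0=NH1 P1=NH3
Op 7: best P0=NH1 P1=NH1
Op 8: best P0=NH1 P1=NH2
Op 9: best P0=NH0 P1=NH2
Op 10: best P0=NH0 P1=NH2
Op 11: best P0=NH0 P1=NH2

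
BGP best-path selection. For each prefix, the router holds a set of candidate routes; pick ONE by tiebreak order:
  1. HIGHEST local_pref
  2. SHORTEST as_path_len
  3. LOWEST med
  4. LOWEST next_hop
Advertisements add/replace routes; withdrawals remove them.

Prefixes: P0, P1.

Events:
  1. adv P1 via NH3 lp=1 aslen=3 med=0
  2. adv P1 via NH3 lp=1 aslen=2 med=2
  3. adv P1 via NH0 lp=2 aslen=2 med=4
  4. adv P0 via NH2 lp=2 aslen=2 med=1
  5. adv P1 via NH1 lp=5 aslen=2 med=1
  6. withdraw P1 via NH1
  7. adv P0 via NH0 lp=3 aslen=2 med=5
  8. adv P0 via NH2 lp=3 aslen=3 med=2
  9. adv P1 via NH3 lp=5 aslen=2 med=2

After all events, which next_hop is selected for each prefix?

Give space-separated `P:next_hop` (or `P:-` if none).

Answer: P0:NH0 P1:NH3

Derivation:
Op 1: best P0=- P1=NH3
Op 2: best P0=- P1=NH3
Op 3: best P0=- P1=NH0
Op 4: best P0=NH2 P1=NH0
Op 5: best P0=NH2 P1=NH1
Op 6: best P0=NH2 P1=NH0
Op 7: best P0=NH0 P1=NH0
Op 8: best P0=NH0 P1=NH0
Op 9: best P0=NH0 P1=NH3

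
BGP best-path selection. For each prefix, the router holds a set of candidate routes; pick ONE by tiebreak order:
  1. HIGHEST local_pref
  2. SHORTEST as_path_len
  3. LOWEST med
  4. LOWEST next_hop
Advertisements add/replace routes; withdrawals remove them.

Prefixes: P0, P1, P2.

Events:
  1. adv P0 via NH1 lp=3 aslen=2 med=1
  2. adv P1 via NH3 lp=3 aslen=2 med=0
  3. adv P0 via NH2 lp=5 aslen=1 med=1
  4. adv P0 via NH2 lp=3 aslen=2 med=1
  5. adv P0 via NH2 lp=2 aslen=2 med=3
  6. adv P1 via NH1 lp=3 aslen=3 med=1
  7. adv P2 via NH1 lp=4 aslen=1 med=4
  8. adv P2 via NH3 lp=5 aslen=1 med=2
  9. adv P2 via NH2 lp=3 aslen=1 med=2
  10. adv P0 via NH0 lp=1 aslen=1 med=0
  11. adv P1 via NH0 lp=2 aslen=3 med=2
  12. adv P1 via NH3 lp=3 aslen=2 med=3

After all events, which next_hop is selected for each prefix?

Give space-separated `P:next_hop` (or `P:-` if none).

Op 1: best P0=NH1 P1=- P2=-
Op 2: best P0=NH1 P1=NH3 P2=-
Op 3: best P0=NH2 P1=NH3 P2=-
Op 4: best P0=NH1 P1=NH3 P2=-
Op 5: best P0=NH1 P1=NH3 P2=-
Op 6: best P0=NH1 P1=NH3 P2=-
Op 7: best P0=NH1 P1=NH3 P2=NH1
Op 8: best P0=NH1 P1=NH3 P2=NH3
Op 9: best P0=NH1 P1=NH3 P2=NH3
Op 10: best P0=NH1 P1=NH3 P2=NH3
Op 11: best P0=NH1 P1=NH3 P2=NH3
Op 12: best P0=NH1 P1=NH3 P2=NH3

Answer: P0:NH1 P1:NH3 P2:NH3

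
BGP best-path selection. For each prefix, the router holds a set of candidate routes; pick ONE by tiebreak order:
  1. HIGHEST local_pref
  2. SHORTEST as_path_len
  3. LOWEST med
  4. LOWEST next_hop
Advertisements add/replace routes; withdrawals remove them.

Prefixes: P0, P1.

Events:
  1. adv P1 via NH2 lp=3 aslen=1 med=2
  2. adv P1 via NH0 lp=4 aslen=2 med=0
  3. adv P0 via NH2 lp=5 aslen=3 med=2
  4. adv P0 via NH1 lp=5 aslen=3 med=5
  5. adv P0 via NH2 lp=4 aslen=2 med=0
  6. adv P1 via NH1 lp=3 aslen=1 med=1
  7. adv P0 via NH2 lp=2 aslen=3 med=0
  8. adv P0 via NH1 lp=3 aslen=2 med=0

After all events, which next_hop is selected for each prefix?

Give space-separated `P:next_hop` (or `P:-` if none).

Op 1: best P0=- P1=NH2
Op 2: best P0=- P1=NH0
Op 3: best P0=NH2 P1=NH0
Op 4: best P0=NH2 P1=NH0
Op 5: best P0=NH1 P1=NH0
Op 6: best P0=NH1 P1=NH0
Op 7: best P0=NH1 P1=NH0
Op 8: best P0=NH1 P1=NH0

Answer: P0:NH1 P1:NH0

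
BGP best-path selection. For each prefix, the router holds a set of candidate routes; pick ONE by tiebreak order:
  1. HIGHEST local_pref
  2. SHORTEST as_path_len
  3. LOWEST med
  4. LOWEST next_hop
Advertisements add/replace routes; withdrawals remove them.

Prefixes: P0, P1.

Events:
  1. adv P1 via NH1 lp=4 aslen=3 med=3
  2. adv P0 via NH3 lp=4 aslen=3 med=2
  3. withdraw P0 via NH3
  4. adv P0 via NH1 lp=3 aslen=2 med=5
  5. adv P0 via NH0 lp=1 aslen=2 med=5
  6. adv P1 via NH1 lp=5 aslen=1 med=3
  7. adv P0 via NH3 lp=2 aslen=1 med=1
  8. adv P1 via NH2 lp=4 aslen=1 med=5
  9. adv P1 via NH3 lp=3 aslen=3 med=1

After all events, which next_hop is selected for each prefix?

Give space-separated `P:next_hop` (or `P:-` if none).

Answer: P0:NH1 P1:NH1

Derivation:
Op 1: best P0=- P1=NH1
Op 2: best P0=NH3 P1=NH1
Op 3: best P0=- P1=NH1
Op 4: best P0=NH1 P1=NH1
Op 5: best P0=NH1 P1=NH1
Op 6: best P0=NH1 P1=NH1
Op 7: best P0=NH1 P1=NH1
Op 8: best P0=NH1 P1=NH1
Op 9: best P0=NH1 P1=NH1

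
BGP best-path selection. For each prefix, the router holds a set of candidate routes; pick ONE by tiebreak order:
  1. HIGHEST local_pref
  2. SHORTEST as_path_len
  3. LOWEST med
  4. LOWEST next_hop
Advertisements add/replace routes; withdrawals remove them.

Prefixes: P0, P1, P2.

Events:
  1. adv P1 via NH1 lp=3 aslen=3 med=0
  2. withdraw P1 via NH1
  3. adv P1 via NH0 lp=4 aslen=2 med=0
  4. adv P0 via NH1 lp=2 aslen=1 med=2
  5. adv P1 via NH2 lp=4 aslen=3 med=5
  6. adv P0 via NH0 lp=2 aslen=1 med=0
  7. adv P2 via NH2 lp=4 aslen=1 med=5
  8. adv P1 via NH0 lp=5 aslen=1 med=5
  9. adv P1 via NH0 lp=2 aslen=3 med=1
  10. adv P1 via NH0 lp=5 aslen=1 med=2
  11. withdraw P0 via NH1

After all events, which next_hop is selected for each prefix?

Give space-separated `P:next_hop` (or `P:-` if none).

Answer: P0:NH0 P1:NH0 P2:NH2

Derivation:
Op 1: best P0=- P1=NH1 P2=-
Op 2: best P0=- P1=- P2=-
Op 3: best P0=- P1=NH0 P2=-
Op 4: best P0=NH1 P1=NH0 P2=-
Op 5: best P0=NH1 P1=NH0 P2=-
Op 6: best P0=NH0 P1=NH0 P2=-
Op 7: best P0=NH0 P1=NH0 P2=NH2
Op 8: best P0=NH0 P1=NH0 P2=NH2
Op 9: best P0=NH0 P1=NH2 P2=NH2
Op 10: best P0=NH0 P1=NH0 P2=NH2
Op 11: best P0=NH0 P1=NH0 P2=NH2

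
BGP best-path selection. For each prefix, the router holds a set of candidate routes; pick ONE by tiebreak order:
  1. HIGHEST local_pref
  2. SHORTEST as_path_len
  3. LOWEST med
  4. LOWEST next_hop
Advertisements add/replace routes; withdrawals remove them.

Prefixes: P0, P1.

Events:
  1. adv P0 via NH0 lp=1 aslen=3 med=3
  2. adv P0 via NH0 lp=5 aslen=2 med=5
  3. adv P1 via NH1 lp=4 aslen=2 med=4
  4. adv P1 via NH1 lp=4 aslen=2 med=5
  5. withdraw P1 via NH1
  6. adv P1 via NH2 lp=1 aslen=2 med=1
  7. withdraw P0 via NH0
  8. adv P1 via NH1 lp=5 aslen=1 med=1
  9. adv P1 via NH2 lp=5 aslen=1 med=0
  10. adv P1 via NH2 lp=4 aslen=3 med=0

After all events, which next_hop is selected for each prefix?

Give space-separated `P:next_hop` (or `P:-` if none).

Answer: P0:- P1:NH1

Derivation:
Op 1: best P0=NH0 P1=-
Op 2: best P0=NH0 P1=-
Op 3: best P0=NH0 P1=NH1
Op 4: best P0=NH0 P1=NH1
Op 5: best P0=NH0 P1=-
Op 6: best P0=NH0 P1=NH2
Op 7: best P0=- P1=NH2
Op 8: best P0=- P1=NH1
Op 9: best P0=- P1=NH2
Op 10: best P0=- P1=NH1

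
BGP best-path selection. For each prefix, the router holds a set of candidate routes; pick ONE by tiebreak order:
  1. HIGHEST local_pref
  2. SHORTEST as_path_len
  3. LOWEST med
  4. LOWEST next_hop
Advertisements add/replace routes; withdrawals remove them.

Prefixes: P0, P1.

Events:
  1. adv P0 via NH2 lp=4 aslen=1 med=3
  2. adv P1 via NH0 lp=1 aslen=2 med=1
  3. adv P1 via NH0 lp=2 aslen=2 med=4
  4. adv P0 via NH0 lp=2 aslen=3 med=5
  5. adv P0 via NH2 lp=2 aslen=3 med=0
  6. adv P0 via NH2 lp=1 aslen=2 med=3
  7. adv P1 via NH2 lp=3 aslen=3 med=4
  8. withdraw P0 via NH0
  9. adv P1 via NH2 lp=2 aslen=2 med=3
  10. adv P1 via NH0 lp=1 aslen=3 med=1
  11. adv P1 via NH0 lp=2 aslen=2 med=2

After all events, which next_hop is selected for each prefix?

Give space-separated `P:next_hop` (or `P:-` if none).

Op 1: best P0=NH2 P1=-
Op 2: best P0=NH2 P1=NH0
Op 3: best P0=NH2 P1=NH0
Op 4: best P0=NH2 P1=NH0
Op 5: best P0=NH2 P1=NH0
Op 6: best P0=NH0 P1=NH0
Op 7: best P0=NH0 P1=NH2
Op 8: best P0=NH2 P1=NH2
Op 9: best P0=NH2 P1=NH2
Op 10: best P0=NH2 P1=NH2
Op 11: best P0=NH2 P1=NH0

Answer: P0:NH2 P1:NH0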